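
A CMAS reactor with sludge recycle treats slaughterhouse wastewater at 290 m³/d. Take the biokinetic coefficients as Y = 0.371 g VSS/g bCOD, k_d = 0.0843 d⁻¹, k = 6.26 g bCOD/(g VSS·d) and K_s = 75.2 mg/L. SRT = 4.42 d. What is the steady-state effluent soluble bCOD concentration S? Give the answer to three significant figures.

S ≈ 11.6 mg/L

For a completely mixed reactor with recycle the Lawrence–McCarty relation gives S = K_s·(1 + k_d·θ_c) / [θ_c·(Y·k − k_d) − 1] = 75.2 × (1 + 0.0843 × 4.42) / [4.42 × (0.371 × 6.26 − 0.0843) − 1] = 103.2 / 8.893 = 11.61 mg/L.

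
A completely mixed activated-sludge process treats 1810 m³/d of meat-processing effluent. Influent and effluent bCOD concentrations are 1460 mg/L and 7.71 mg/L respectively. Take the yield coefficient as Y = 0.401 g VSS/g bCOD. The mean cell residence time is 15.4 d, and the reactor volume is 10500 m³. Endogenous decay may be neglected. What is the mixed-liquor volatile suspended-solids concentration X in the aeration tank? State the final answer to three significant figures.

X ≈ 1550 mg/L

Without decay, X = Y Q (S₀−S) θ_c / V = 0.401 × 1810 × (1460 − 7.71) × 15.4 / 10500 = 1546 mg/L.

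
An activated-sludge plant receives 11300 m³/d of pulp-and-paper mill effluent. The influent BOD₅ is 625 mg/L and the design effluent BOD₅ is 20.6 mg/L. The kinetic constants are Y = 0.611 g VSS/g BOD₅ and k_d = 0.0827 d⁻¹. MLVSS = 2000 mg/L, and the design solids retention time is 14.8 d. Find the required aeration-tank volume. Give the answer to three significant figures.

V ≈ 13900 m³

From the SRT design equation V = Y Q (S₀−S) θ_c / [X (1 + k_d θ_c)] = 0.611 × 11300 × (625 − 20.6) × 14.8 / [2000 × (1 + 0.0827 × 14.8)] = 6.18×10^7 / 4448 = 13885 m³.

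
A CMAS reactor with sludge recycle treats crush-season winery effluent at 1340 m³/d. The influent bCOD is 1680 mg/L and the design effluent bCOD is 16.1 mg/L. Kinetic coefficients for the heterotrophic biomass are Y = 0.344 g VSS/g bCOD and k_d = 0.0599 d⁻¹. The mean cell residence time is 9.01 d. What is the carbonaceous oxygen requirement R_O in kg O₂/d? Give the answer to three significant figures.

Y_obs = Y / (1 + k_d θ_c) = 0.344 / (1 + 0.0599 × 9.01) = 0.344 / 1.540 = 0.2234.
Substrate removed = Q·(S₀ − S) = 1340 m³/d × (1680 − 16.1) g/m³ = 2.23×10^6 g/d = 2230 kg/d.
Biomass synthesised: P_X = Y_obs × 2230 = 498.1 kg VSS/d.
R_O = Q·ΔS − 1.42 P_X = 2230 − 707.4 = 1522 kg O₂/d.

R_O ≈ 1520 kg O₂/d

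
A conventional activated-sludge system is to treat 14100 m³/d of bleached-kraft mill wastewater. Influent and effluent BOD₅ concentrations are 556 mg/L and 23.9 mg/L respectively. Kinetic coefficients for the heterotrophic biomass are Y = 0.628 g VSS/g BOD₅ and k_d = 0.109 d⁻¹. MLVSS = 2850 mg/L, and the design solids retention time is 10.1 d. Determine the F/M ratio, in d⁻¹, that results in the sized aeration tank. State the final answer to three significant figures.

From the SRT design equation V = Y Q (S₀−S) θ_c / [X (1 + k_d θ_c)] = 0.628 × 14100 × (556 − 23.9) × 10.1 / [2850 × (1 + 0.109 × 10.1)] = 4.76×10^7 / 5988 = 7948 m³.
F/M = Q·S₀ / (V·X) = 14100 × 556 / (7948 × 2850) = 0.3461 g BOD₅·(g VSS·d)⁻¹.

F/M ≈ 0.346 d⁻¹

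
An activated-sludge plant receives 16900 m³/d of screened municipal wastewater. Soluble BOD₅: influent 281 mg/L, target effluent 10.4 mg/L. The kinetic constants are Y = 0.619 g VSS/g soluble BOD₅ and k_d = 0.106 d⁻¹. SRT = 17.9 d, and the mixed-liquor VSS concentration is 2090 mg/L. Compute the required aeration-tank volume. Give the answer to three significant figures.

Rearranging the biomass balance for a CMAS with decay, V = Y·Q·ΔS·θ_c / [X·(1+k_d θ_c)] = 0.619 × 16900 × (281 − 10.4) × 17.9 / [2090 × (1 + 0.106 × 17.9)] = 5.07×10^7 / 6056 = 8368 m³.

V ≈ 8370 m³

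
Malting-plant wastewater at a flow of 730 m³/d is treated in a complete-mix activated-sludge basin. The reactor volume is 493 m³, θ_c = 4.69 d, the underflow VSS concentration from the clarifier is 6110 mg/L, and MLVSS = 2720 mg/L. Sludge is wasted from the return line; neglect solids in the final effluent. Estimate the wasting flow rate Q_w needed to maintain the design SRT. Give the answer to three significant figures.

Q_w ≈ 46.8 m³/d

Q_w = (V·X)/(θ_c X_r) = 493.0 × 2720 / (4.69 × 6110) = 46.80 m³/d.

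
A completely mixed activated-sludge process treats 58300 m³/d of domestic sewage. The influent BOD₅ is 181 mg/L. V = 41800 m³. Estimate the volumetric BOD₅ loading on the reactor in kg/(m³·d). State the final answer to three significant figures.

Volumetric loading L_v = Q·S₀ / V = 58300 × 181 g/m³ / 41800 m³ = 252.4 g/(m³·d) = 0.2524 kg BOD₅/(m³·d).

L_v ≈ 0.252 kg BOD₅/(m³·d)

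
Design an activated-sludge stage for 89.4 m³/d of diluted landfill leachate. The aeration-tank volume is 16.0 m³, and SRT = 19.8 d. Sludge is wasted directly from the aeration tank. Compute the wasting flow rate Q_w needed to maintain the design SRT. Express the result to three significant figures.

For wasting at MLVSS concentration, Q_w = V/θ_c = 16.00/19.8 = 0.8081 m³/d.

Q_w ≈ 0.808 m³/d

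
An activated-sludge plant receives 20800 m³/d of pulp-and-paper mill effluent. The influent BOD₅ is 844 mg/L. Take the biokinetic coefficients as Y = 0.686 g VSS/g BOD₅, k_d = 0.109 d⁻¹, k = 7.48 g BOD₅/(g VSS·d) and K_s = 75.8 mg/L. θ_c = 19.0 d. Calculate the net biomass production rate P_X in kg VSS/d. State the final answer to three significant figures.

For a completely mixed reactor with recycle the Lawrence–McCarty relation gives S = K_s·(1 + k_d·θ_c) / [θ_c·(Y·k − k_d) − 1] = 75.8 × (1 + 0.109 × 19.0) / [19.0 × (0.686 × 7.48 − 0.109) − 1] = 232.8 / 94.42 = 2.465 mg/L.
Y_obs = Y / (1 + k_d θ_c) = 0.686 / (1 + 0.109 × 19.0) = 0.686 / 3.071 = 0.2234.
Q·(S₀ − S) = 20800 × (844 − 2.47) × 10⁻³ = 17504 kg/d removed.
Biomass produced: P_X = Y_obs·Q·ΔS = 0.2234 × 17504 ≈ 3910 kg VSS/d.

P_X ≈ 3910 kg VSS/d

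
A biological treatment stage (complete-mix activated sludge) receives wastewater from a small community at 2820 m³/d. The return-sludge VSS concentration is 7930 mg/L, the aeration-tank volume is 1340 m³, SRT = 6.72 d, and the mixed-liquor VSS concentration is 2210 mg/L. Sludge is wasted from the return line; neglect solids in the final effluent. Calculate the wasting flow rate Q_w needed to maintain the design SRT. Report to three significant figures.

Q_w = (V·X)/(θ_c X_r) = 1340 × 2210 / (6.72 × 7930) = 55.57 m³/d.

Q_w ≈ 55.6 m³/d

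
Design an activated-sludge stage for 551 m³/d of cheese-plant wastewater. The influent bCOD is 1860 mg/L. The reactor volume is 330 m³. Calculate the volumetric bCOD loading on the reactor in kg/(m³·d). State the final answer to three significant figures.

L_v ≈ 3.11 kg bCOD/(m³·d)

L_v = Q S₀ / V = 551 × 1860 × 10⁻³ / 330.0 = 3.106 kg/(m³·d).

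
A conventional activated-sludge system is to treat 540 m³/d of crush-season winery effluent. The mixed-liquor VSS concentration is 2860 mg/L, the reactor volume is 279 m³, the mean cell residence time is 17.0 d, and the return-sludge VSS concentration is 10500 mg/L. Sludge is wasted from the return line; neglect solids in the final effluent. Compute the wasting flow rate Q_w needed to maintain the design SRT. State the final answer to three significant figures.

Q_w = (V·X)/(θ_c X_r) = 279.0 × 2860 / (17.0 × 10500) = 4.470 m³/d.

Q_w ≈ 4.47 m³/d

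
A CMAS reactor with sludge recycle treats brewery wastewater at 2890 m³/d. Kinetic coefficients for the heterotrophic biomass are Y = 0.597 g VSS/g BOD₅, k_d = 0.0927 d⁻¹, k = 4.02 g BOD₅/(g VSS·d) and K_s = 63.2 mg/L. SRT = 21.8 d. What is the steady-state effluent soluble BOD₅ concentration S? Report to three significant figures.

For a completely mixed reactor with recycle the Lawrence–McCarty relation gives S = K_s·(1 + k_d·θ_c) / [θ_c·(Y·k − k_d) − 1] = 63.2 × (1 + 0.0927 × 21.8) / [21.8 × (0.597 × 4.02 − 0.0927) − 1] = 190.9 / 49.30 = 3.873 mg/L.

S ≈ 3.87 mg/L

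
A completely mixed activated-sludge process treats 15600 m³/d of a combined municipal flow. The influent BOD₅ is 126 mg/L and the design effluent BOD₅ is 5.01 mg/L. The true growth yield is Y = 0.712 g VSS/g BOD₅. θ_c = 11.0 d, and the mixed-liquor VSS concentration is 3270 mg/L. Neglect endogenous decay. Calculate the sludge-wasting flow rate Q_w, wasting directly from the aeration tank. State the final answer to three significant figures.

Q_w ≈ 411 m³/d

Biomass mass balance (decay neglected): V·X = Y·Q·(S₀ − S)·θ_c, so V = 0.712 × 15600 × (126 − 5.01) × 11.0 / 3270 = 4521 m³.
Wasting from the aeration tank: Q_w = V / θ_c = 4521 / 11.0 = 411.0 m³/d.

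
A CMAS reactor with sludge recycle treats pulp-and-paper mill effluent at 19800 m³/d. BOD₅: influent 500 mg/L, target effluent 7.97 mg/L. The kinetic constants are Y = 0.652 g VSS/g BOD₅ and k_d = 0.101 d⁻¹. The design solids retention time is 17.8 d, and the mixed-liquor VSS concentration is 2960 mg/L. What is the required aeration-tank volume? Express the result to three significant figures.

V ≈ 13700 m³

Rearranging the biomass balance for a CMAS with decay, V = Y·Q·ΔS·θ_c / [X·(1+k_d θ_c)] = 0.652 × 19800 × (500 − 7.97) × 17.8 / [2960 × (1 + 0.101 × 17.8)] = 1.13×10^8 / 8281 = 13653 m³.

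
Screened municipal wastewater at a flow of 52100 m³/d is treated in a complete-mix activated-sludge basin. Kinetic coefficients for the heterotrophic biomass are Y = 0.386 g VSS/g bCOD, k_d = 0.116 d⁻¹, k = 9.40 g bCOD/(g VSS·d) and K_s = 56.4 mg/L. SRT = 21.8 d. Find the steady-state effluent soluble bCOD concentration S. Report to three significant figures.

Effluent substrate depends only on kinetics and SRT: S = K_s(1 + k_d θ_c) / [θ_c(Yk − k_d) − 1] = 56.4 × (1 + 0.116 × 21.8) / [21.8 × (0.386 × 9.40 − 0.116) − 1] = 199.0 / 75.57 = 2.634 mg/L.

S ≈ 2.63 mg/L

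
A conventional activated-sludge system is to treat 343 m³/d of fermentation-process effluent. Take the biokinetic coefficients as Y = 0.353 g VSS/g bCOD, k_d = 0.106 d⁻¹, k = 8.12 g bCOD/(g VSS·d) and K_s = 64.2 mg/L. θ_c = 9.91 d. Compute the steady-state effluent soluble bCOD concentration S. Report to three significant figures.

S ≈ 4.99 mg/L

For a completely mixed reactor with recycle the Lawrence–McCarty relation gives S = K_s·(1 + k_d·θ_c) / [θ_c·(Y·k − k_d) − 1] = 64.2 × (1 + 0.106 × 9.91) / [9.91 × (0.353 × 8.12 − 0.106) − 1] = 131.6 / 26.36 = 4.995 mg/L.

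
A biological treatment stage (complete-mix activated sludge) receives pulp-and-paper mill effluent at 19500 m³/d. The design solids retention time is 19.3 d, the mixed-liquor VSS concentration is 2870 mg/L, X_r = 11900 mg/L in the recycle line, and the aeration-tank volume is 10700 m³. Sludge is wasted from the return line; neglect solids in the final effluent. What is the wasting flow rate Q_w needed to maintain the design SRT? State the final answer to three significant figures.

Q_w ≈ 134 m³/d

θ_c = V·X/(Q_w·X_r) when wasting from the recycle, so Q_w = V·X/(θ_c·X_r) = 10700 × 2870 / (19.3 × 11900) = 133.7 m³/d.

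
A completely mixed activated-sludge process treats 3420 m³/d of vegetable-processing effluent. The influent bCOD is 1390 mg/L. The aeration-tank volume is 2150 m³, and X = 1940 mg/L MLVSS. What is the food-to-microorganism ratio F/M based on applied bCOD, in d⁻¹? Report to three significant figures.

F/M = Q·S₀ / (V·X) = 3420 × 1390 / (2150 × 1940) = 1.140 g bCOD·(g VSS·d)⁻¹.

F/M ≈ 1.14 d⁻¹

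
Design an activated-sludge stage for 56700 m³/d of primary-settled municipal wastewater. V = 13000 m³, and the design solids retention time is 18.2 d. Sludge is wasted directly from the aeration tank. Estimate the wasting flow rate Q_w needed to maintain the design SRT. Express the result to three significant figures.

With mixed-liquor wasting, θ_c = V/Q_w, so Q_w = V/θ_c = 13000/18.2 = 714.3 m³/d.

Q_w ≈ 714 m³/d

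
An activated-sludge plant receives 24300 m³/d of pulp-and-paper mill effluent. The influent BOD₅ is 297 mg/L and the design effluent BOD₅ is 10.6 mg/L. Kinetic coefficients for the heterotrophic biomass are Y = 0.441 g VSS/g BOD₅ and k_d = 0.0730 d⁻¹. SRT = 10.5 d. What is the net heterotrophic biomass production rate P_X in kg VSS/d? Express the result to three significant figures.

Observed yield with endogenous decay: Y_obs = Y / (1 + k_d·θ_c) = 0.441 / (1 + 0.0730 × 10.5) = 0.441 / 1.766 = 0.2496 g VSS/g BOD₅.
ΔS = 297 − 10.6 = 286.4 mg/L, so the substrate removal rate is 24300 × 286.4/1000 = 6960 kg BOD₅/d.
Net biomass production P_X = Y_obs × Q·(S₀ − S) = 0.2496 × 6960 = 1737 kg VSS/d.

P_X ≈ 1740 kg VSS/d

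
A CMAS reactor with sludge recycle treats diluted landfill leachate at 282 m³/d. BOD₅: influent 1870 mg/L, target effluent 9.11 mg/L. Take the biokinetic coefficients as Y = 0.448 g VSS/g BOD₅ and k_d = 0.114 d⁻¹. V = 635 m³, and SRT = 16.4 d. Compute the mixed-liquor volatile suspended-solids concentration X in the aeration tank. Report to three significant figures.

X = Y·Q·ΔS·θ_c / [V·(1 + k_d θ_c)] = 0.448 × 282 × (1870 − 9.11) × 16.4 / [635 × (1 + 0.114 × 16.4)] = 2116 mg/L.

X ≈ 2120 mg/L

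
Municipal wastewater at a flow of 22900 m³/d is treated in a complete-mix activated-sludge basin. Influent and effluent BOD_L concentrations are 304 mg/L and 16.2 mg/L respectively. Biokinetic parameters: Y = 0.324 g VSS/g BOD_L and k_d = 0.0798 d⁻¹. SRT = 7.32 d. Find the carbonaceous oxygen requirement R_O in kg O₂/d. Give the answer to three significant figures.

The observed yield is Y_obs = Y/(1 + k_d·θ_c) = 0.324 / (1 + 0.0798 × 7.32) = 0.324 / 1.584 = 0.2045 g VSS per g BOD_L removed.
Mass of BOD_L removed per day: Q(S₀ − S) = 22900 × 287.8 g/m³ = 6591 kg/d.
P_X = Y_obs·Q·(S₀ − S) = 0.2045 × 6591 = 1348 kg VSS/d.
R_O = Q·(S₀ − S) − 1.42·P_X = 6591 − 1.42 × 1348 = 4677 kg O₂/d.

R_O ≈ 4680 kg O₂/d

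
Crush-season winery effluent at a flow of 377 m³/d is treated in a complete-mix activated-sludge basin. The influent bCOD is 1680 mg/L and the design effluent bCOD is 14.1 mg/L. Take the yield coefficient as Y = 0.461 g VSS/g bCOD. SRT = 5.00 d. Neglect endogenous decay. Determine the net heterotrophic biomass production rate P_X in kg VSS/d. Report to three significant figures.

P_X ≈ 290 kg VSS/d

Since k_d ≈ 0, Y_obs = Y = 0.461 g VSS/g bCOD.
Substrate removed = Q·(S₀ − S) = 377 m³/d × (1680 − 14.1) g/m³ = 6.28×10^5 g/d = 628.0 kg/d.
So the net sludge growth is P_X = 0.4610 × 628.0 = 289.5 kg VSS/d.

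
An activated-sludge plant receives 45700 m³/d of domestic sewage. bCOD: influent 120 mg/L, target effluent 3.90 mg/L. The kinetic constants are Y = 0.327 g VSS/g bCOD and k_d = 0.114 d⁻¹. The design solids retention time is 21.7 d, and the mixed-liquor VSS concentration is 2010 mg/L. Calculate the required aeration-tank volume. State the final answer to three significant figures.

V ≈ 5390 m³

Steady-state biomass mass balance: V·X·(1 + k_d·θ_c) = Y·Q·(S₀ − S)·θ_c, so V = 0.327 × 45700 × (120 − 3.90) × 21.7 / [2010 × (1 + 0.114 × 21.7)] = 3.76×10^7 / 6982 = 5392 m³.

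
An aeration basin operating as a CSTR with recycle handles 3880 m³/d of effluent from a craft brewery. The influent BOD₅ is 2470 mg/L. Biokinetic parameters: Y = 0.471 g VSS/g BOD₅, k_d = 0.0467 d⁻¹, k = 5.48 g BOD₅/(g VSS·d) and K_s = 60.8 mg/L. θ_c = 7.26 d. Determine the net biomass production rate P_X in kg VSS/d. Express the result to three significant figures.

P_X ≈ 3360 kg VSS/d

For a completely mixed reactor with recycle the Lawrence–McCarty relation gives S = K_s·(1 + k_d·θ_c) / [θ_c·(Y·k − k_d) − 1] = 60.8 × (1 + 0.0467 × 7.26) / [7.26 × (0.471 × 5.48 − 0.0467) − 1] = 81.41 / 17.40 = 4.679 mg/L.
Y_obs = Y / (1 + k_d θ_c) = 0.471 / (1 + 0.0467 × 7.26) = 0.471 / 1.339 = 0.3517.
Substrate removed = Q·(S₀ − S) = 3880 m³/d × (2470 − 4.68) g/m³ = 9.57×10^6 g/d = 9565 kg/d.
Net biomass production P_X = Y_obs × Q·(S₀ − S) = 0.3517 × 9565 = 3365 kg VSS/d.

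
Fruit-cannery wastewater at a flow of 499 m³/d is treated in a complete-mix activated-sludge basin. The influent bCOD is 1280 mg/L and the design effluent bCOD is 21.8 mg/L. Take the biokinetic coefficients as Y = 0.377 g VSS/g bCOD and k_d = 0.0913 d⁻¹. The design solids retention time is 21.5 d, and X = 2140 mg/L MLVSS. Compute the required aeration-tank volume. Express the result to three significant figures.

Rearranging the biomass balance for a CMAS with decay, V = Y·Q·ΔS·θ_c / [X·(1+k_d θ_c)] = 0.377 × 499 × (1280 − 21.8) × 21.5 / [2140 × (1 + 0.0913 × 21.5)] = 5.09×10^6 / 6341 = 802.6 m³.

V ≈ 803 m³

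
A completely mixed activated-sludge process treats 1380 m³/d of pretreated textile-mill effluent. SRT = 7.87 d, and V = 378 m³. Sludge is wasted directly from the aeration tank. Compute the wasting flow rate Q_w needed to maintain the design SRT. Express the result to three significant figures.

With mixed-liquor wasting, θ_c = V/Q_w, so Q_w = V/θ_c = 378.0/7.87 = 48.03 m³/d.

Q_w ≈ 48.0 m³/d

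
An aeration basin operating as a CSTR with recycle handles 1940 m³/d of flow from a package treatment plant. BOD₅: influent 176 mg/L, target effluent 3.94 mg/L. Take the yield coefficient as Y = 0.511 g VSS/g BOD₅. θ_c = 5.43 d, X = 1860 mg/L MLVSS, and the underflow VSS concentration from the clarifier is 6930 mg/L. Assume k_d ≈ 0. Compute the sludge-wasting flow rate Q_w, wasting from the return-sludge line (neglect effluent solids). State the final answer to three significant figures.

Biomass mass balance (decay neglected): V·X = Y·Q·(S₀ − S)·θ_c, so V = 0.511 × 1940 × (176 − 3.94) × 5.43 / 1860 = 498.0 m³.
θ_c = V·X/(Q_w·X_r) when wasting from the recycle, so Q_w = V·X/(θ_c·X_r) = 498.0 × 1860 / (5.43 × 6930) = 24.61 m³/d.

Q_w ≈ 24.6 m³/d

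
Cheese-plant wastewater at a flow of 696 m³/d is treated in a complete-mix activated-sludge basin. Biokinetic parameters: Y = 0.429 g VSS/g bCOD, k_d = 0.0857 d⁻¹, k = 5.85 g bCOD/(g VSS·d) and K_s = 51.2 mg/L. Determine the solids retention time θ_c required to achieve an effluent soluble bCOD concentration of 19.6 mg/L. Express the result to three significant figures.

At the target effluent, Y k S/(K_s+S) = 0.429×5.85×19.6/70.80 = 0.6948 d⁻¹.
θ_c = 1/(μ − k_d) = 1/(0.6948 − 0.0857) = 1/0.6091 = 1.642 d.

θ_c ≈ 1.64 d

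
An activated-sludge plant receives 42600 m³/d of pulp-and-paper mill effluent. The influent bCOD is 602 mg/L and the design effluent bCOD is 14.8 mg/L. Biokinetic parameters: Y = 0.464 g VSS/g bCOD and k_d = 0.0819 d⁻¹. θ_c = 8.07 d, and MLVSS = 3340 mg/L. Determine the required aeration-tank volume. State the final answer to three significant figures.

V ≈ 16900 m³

From the SRT design equation V = Y Q (S₀−S) θ_c / [X (1 + k_d θ_c)] = 0.464 × 42600 × (602 − 14.8) × 8.07 / [3340 × (1 + 0.0819 × 8.07)] = 9.37×10^7 / 5548 = 16885 m³.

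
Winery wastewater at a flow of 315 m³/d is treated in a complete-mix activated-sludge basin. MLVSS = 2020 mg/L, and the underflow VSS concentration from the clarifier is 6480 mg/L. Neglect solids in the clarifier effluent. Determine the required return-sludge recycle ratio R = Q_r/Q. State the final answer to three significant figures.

Mass balance around the secondary clarifier (neglecting effluent solids): R = X / (X_r − X) = 2020 / (6480 − 2020) = 0.4529.

R ≈ 0.453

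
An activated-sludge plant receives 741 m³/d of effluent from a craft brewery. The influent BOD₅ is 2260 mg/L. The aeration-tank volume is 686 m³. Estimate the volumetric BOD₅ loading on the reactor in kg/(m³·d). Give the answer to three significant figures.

Applied BOD₅ load per unit volume = Q·S₀/V = (741 × 2260/1000)/686.0 = 2.441 kg BOD₅·m⁻³·d⁻¹.

L_v ≈ 2.44 kg BOD₅/(m³·d)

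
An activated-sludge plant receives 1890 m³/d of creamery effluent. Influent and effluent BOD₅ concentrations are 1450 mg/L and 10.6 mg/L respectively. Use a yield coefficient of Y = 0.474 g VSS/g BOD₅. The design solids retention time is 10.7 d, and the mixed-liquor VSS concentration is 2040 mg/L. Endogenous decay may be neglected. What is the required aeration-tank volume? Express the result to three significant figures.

V ≈ 6760 m³

V·X = Y·Q·ΔS·θ_c gives V = 0.474 × 1890 × (1450 − 10.6) × 10.7 / 2040 = 6764 m³.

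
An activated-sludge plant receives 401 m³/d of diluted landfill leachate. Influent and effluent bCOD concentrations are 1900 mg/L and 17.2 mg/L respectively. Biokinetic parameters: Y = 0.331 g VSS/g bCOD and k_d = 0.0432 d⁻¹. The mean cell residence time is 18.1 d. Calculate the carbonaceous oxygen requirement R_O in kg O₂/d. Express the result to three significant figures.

R_O ≈ 556 kg O₂/d

Correct the yield for decay: Y_obs = Y/(1 + k_d θ_c) = 0.331 / (1 + 0.0432 × 18.1) = 0.331 / 1.782 = 0.1858.
ΔS = 1900 − 17.2 = 1883 mg/L, so the substrate removal rate is 401 × 1883/1000 = 755.0 kg bCOD/d.
Net sludge production P_X = 0.1858 × 755.0 = 140.2 kg VSS/d.
Carbonaceous O₂ demand = substrate oxidised − cell-mass equivalent = 755.0 − 1.42 × 140.2 = 555.9 kg O₂/d.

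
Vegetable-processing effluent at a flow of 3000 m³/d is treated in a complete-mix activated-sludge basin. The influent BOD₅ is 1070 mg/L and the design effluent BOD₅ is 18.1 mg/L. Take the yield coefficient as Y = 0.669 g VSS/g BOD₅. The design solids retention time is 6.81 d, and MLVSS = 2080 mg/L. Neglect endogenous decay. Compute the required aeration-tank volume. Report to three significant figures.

V ≈ 6910 m³

V·X = Y·Q·ΔS·θ_c gives V = 0.669 × 3000 × (1070 − 18.1) × 6.81 / 2080 = 6912 m³.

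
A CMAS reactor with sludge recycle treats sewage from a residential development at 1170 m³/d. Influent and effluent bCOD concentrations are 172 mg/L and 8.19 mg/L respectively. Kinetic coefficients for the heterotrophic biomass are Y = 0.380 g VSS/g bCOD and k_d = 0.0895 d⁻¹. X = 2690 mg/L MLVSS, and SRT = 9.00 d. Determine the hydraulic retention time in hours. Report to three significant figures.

τ ≈ 2.77 h

Rearranging the biomass balance for a CMAS with decay, V = Y·Q·ΔS·θ_c / [X·(1+k_d θ_c)] = 0.380 × 1170 × (172 − 8.19) × 9.00 / [2690 × (1 + 0.0895 × 9.00)] = 6.55×10^5 / 4857 = 135.0 m³.
HRT = V/Q = 135.0 m³ / 1170 m³·d⁻¹ = 0.1153 d × 24 = 2.768 h.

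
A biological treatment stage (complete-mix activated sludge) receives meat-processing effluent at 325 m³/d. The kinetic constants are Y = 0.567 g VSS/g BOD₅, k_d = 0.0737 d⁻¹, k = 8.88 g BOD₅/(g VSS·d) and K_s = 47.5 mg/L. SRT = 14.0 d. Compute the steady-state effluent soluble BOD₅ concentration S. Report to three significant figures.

S ≈ 1.41 mg/L

From the Monod/SRT balance for a CMAS, S = K_s·(1+k_d θ_c)/[θ_c·(Y k − k_d) − 1] = 47.5 × (1 + 0.0737 × 14.0) / [14.0 × (0.567 × 8.88 − 0.0737) − 1] = 96.51 / 68.46 = 1.410 mg/L.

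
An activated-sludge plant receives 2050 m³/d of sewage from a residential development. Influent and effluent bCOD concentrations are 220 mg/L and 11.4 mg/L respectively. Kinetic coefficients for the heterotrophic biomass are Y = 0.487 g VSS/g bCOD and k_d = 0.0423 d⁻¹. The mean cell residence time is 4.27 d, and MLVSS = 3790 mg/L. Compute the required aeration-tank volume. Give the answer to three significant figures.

V ≈ 199 m³

Rearranging the biomass balance for a CMAS with decay, V = Y·Q·ΔS·θ_c / [X·(1+k_d θ_c)] = 0.487 × 2050 × (220 − 11.4) × 4.27 / [3790 × (1 + 0.0423 × 4.27)] = 8.89×10^5 / 4475 = 198.7 m³.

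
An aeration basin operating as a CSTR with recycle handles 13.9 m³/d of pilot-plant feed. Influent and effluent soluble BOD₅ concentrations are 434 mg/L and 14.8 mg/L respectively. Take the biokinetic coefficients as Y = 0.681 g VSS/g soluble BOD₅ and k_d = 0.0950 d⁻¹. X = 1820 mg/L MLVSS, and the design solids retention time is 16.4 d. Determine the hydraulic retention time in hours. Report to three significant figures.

τ ≈ 24.1 h

Steady-state biomass mass balance: V·X·(1 + k_d·θ_c) = Y·Q·(S₀ − S)·θ_c, so V = 0.681 × 13.9 × (434 − 14.8) × 16.4 / [1820 × (1 + 0.0950 × 16.4)] = 6.51×10^4 / 4656 = 13.98 m³.
Hydraulic retention time τ = V/Q = 13.98 / 13.9 = 1.006 d = 24.14 h.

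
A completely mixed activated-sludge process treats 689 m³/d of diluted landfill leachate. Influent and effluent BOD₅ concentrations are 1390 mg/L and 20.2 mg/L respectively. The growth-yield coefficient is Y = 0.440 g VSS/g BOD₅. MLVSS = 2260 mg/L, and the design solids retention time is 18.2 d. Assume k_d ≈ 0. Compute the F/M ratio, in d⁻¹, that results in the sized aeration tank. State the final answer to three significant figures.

F/M ≈ 0.127 d⁻¹

Biomass mass balance (decay neglected): V·X = Y·Q·(S₀ − S)·θ_c, so V = 0.440 × 689 × (1390 − 20.2) × 18.2 / 2260 = 3344 m³.
F/M = applied load / biomass = Q·S₀/(V·X) = 689 × 1390 / (3344 × 2260) = 0.1267 d⁻¹.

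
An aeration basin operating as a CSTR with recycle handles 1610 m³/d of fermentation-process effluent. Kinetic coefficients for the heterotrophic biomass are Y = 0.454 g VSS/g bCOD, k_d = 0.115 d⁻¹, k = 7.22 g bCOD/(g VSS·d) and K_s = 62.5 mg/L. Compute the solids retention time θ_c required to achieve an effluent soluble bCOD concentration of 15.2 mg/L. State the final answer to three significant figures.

θ_c ≈ 1.90 d

From 1/θ_c = Y·k·S/(K_s + S) − k_d: Y·k·S/(K_s+S) = 0.454 × 7.22 × 15.2 / (62.5 + 15.2) = 0.6412 d⁻¹.
Then 1/θ_c = μ − k_d = 0.6412 − 0.115 = 0.5262 d⁻¹, giving θ_c = 1.900 d.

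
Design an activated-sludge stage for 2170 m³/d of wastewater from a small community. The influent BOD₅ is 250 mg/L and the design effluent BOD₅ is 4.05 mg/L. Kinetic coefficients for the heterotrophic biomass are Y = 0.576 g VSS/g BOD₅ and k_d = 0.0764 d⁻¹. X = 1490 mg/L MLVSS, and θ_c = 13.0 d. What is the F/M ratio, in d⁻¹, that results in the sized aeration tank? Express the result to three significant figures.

F/M ≈ 0.271 d⁻¹

Rearranging the biomass balance for a CMAS with decay, V = Y·Q·ΔS·θ_c / [X·(1+k_d θ_c)] = 0.576 × 2170 × (250 − 4.05) × 13.0 / [1490 × (1 + 0.0764 × 13.0)] = 4×10^6 / 2970 = 1346 m³.
F/M = Q·S₀ / (V·X) = 2170 × 250 / (1346 × 1490) = 0.2706 g BOD₅·(g VSS·d)⁻¹.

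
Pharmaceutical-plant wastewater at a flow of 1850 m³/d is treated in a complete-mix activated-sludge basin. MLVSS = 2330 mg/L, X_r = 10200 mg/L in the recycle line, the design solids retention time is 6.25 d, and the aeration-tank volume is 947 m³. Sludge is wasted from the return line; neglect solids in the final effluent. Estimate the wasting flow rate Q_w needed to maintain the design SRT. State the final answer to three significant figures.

Q_w ≈ 34.6 m³/d

Wasting from the return line (neglecting effluent solids): Q_w = V·X / (θ_c·X_r) = 947.0 × 2330 / (6.25 × 10200) = 34.61 m³/d.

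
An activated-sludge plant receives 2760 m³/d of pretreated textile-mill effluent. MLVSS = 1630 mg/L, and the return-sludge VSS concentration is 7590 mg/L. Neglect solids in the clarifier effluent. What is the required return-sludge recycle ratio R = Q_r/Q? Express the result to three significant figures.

Solids balance on the clarifier gives (1+R)X = R·X_r, so R = X/(X_r − X) = 1630 / (7590 − 1630) = 0.2735.

R ≈ 0.273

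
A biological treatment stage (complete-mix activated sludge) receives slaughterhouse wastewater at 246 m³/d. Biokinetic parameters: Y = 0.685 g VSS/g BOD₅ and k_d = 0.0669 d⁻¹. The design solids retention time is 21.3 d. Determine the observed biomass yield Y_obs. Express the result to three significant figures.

Y_obs ≈ 0.282 g VSS/g BOD₅

Correct the yield for decay: Y_obs = Y/(1 + k_d θ_c) = 0.685 / (1 + 0.0669 × 21.3) = 0.685 / 2.425 = 0.2825.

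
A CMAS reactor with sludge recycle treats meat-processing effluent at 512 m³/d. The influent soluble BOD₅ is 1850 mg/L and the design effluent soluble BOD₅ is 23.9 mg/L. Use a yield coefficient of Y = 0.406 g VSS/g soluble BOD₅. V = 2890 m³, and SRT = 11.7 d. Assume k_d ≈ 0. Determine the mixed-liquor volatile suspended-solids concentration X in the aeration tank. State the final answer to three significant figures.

X ≈ 1540 mg/L

From V·X = Y·Q·(S₀ − S)·θ_c (decay neglected): X = 0.406 × 512 × (1850 − 23.9) × 11.7 / 2890 = 1537 mg/L.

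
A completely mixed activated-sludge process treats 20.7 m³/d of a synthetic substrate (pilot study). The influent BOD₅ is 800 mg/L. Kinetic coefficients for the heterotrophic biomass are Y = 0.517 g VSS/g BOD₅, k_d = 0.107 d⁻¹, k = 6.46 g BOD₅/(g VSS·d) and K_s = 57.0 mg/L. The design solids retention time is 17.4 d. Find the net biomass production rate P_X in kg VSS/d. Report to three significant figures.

Effluent substrate depends only on kinetics and SRT: S = K_s(1 + k_d θ_c) / [θ_c(Yk − k_d) − 1] = 57.0 × (1 + 0.107 × 17.4) / [17.4 × (0.517 × 6.46 − 0.107) − 1] = 163.1 / 55.25 = 2.952 mg/L.
The observed yield is Y_obs = Y/(1 + k_d·θ_c) = 0.517 / (1 + 0.107 × 17.4) = 0.517 / 2.862 = 0.1807 g VSS per g BOD₅ removed.
ΔS = 800 − 2.95 = 797.0 mg/L, so the substrate removal rate is 20.7 × 797.0/1000 = 16.50 kg BOD₅/d.
Biomass produced: P_X = Y_obs·Q·ΔS = 0.1807 × 16.50 ≈ 2.981 kg VSS/d.

P_X ≈ 2.98 kg VSS/d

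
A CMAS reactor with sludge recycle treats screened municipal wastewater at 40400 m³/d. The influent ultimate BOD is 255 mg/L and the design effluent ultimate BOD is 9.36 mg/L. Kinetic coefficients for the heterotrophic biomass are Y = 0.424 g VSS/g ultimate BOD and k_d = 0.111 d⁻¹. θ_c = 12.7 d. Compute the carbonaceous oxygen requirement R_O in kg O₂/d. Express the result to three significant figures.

Observed yield with endogenous decay: Y_obs = Y / (1 + k_d·θ_c) = 0.424 / (1 + 0.111 × 12.7) = 0.424 / 2.410 = 0.1760 g VSS/g ultimate BOD.
Q·(S₀ − S) = 40400 × (255 − 9.36) × 10⁻³ = 9924 kg/d removed.
P_X = Y_obs·Q·(S₀ − S) = 0.1760 × 9924 = 1746 kg VSS/d.
R_O = Q·ΔS − 1.42 P_X = 9924 − 2480 = 7444 kg O₂/d.

R_O ≈ 7440 kg O₂/d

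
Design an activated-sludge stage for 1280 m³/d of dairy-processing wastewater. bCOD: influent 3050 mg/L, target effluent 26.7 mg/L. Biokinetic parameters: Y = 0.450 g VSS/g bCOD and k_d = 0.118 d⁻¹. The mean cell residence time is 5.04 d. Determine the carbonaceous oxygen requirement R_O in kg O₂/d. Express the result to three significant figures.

R_O ≈ 2320 kg O₂/d

The observed yield is Y_obs = Y/(1 + k_d·θ_c) = 0.450 / (1 + 0.118 × 5.04) = 0.450 / 1.595 = 0.2822 g VSS per g bCOD removed.
Q·(S₀ − S) = 1280 × (3050 − 26.7) × 10⁻³ = 3870 kg/d removed.
Net sludge production P_X = 0.2822 × 3870 = 1092 kg VSS/d.
Carbonaceous O₂ demand = substrate oxidised − cell-mass equivalent = 3870 − 1.42 × 1092 = 2319 kg O₂/d.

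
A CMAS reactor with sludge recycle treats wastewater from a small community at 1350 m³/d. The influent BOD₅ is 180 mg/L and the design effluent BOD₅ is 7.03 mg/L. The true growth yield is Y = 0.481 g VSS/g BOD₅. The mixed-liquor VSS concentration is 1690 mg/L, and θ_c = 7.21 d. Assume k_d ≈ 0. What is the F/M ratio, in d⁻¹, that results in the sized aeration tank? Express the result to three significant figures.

With k_d = 0 the design equation reduces to V = Y Q (S₀−S) θ_c / X = 0.481 × 1350 × (180 − 7.03) × 7.21 / 1690 = 479.2 m³.
Food-to-microorganism ratio F/M = Q S₀ / (V X) = 1350 × 180 / (479.2 × 1690) = 0.3001 d⁻¹.

F/M ≈ 0.300 d⁻¹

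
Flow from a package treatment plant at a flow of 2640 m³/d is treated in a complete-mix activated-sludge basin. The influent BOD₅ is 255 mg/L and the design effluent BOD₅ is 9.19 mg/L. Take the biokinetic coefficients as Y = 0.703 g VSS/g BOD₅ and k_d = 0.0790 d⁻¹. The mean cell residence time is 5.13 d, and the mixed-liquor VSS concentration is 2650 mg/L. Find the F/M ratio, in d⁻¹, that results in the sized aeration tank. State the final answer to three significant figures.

Rearranging the biomass balance for a CMAS with decay, V = Y·Q·ΔS·θ_c / [X·(1+k_d θ_c)] = 0.703 × 2640 × (255 − 9.19) × 5.13 / [2650 × (1 + 0.0790 × 5.13)] = 2.34×10^6 / 3724 = 628.4 m³.
F/M = applied load / biomass = Q·S₀/(V·X) = 2640 × 255 / (628.4 × 2650) = 0.4042 d⁻¹.

F/M ≈ 0.404 d⁻¹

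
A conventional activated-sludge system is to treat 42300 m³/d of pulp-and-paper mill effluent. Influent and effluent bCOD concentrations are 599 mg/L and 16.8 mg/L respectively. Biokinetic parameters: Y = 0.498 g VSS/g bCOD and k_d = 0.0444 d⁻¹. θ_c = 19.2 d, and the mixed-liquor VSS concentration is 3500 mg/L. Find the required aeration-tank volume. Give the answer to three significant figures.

V ≈ 36300 m³

Steady-state biomass mass balance: V·X·(1 + k_d·θ_c) = Y·Q·(S₀ − S)·θ_c, so V = 0.498 × 42300 × (599 − 16.8) × 19.2 / [3500 × (1 + 0.0444 × 19.2)] = 2.35×10^8 / 6484 = 36318 m³.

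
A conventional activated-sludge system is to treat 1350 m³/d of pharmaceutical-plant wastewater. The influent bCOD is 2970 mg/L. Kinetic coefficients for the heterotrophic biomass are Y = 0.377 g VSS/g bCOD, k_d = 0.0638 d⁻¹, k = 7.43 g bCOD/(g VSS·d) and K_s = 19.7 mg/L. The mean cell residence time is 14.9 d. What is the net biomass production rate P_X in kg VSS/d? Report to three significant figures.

For a completely mixed reactor with recycle the Lawrence–McCarty relation gives S = K_s·(1 + k_d·θ_c) / [θ_c·(Y·k − k_d) − 1] = 19.7 × (1 + 0.0638 × 14.9) / [14.9 × (0.377 × 7.43 − 0.0638) − 1] = 38.43 / 39.79 = 0.9658 mg/L.
Correct the yield for decay: Y_obs = Y/(1 + k_d θ_c) = 0.377 / (1 + 0.0638 × 14.9) = 0.377 / 1.951 = 0.1933.
Mass of bCOD removed per day: Q(S₀ − S) = 1350 × 2969 g/m³ = 4008 kg/d.
Biomass produced: P_X = Y_obs·Q·ΔS = 0.1933 × 4008 ≈ 774.7 kg VSS/d.

P_X ≈ 775 kg VSS/d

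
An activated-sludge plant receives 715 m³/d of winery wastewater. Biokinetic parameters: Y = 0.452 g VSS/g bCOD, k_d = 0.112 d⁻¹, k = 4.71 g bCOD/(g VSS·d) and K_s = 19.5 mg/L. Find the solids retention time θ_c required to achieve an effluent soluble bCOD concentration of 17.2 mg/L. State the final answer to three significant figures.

θ_c ≈ 1.13 d

Specific growth rate at S = 17.2 mg/L: μ = YkS/(K_s+S) = 0.452·4.71·17.2/(19.5+17.2) = 0.9977 d⁻¹.
Then 1/θ_c = μ − k_d = 0.9977 − 0.112 = 0.8857 d⁻¹, giving θ_c = 1.129 d.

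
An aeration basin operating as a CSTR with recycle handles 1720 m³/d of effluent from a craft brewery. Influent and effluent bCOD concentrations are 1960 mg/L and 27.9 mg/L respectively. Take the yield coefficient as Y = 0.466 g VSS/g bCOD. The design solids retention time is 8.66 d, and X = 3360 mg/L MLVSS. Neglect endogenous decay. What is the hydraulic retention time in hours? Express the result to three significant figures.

τ ≈ 55.7 h

Biomass mass balance (decay neglected): V·X = Y·Q·(S₀ − S)·θ_c, so V = 0.466 × 1720 × (1960 − 27.9) × 8.66 / 3360 = 3991 m³.
HRT = V/Q = 3991 m³ / 1720 m³·d⁻¹ = 2.321 d × 24 = 55.69 h.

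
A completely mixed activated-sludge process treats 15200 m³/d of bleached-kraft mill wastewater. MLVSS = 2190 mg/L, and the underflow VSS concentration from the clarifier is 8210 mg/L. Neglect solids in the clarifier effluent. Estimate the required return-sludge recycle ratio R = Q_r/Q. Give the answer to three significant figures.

R ≈ 0.364

Mass balance around the secondary clarifier (neglecting effluent solids): R = X / (X_r − X) = 2190 / (8210 − 2190) = 0.3638.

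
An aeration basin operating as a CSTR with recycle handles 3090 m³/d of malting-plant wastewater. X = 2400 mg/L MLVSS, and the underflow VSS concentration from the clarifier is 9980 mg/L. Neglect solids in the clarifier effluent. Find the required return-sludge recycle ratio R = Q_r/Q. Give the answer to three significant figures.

Solids balance on the clarifier gives (1+R)X = R·X_r, so R = X/(X_r − X) = 2400 / (9980 − 2400) = 0.3166.

R ≈ 0.317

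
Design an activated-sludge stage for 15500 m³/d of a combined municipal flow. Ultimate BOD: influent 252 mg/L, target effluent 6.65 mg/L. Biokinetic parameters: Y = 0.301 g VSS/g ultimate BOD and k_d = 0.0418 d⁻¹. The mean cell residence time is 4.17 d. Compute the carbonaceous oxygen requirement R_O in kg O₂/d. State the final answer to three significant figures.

Observed yield with endogenous decay: Y_obs = Y / (1 + k_d·θ_c) = 0.301 / (1 + 0.0418 × 4.17) = 0.301 / 1.174 = 0.2563 g VSS/g ultimate BOD.
ΔS = 252 − 6.65 = 245.3 mg/L, so the substrate removal rate is 15500 × 245.3/1000 = 3803 kg ultimate BOD/d.
Biomass synthesised: P_X = Y_obs × 3803 = 974.8 kg VSS/d.
R_O = Q·ΔS − 1.42 P_X = 3803 − 1384 = 2419 kg O₂/d.

R_O ≈ 2420 kg O₂/d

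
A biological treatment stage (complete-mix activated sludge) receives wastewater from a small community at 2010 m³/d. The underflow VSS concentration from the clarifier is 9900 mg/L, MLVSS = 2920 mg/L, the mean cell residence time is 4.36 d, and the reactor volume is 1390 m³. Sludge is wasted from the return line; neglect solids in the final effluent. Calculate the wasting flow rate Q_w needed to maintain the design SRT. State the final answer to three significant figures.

Q_w ≈ 94.0 m³/d

θ_c = V·X/(Q_w·X_r) when wasting from the recycle, so Q_w = V·X/(θ_c·X_r) = 1390 × 2920 / (4.36 × 9900) = 94.03 m³/d.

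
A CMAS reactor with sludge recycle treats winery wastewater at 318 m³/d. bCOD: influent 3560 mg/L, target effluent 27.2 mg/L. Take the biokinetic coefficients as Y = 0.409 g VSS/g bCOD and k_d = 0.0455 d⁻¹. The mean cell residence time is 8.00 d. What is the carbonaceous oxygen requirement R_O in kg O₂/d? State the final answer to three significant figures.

R_O ≈ 645 kg O₂/d

Correct the yield for decay: Y_obs = Y/(1 + k_d θ_c) = 0.409 / (1 + 0.0455 × 8.00) = 0.409 / 1.364 = 0.2999.
Mass of bCOD removed per day: Q(S₀ − S) = 318 × 3533 g/m³ = 1123 kg/d.
P_X = Y_obs·Q·(S₀ − S) = 0.2999 × 1123 = 336.9 kg VSS/d.
Carbonaceous O₂ demand = substrate oxidised − cell-mass equivalent = 1123 − 1.42 × 336.9 = 645.1 kg O₂/d.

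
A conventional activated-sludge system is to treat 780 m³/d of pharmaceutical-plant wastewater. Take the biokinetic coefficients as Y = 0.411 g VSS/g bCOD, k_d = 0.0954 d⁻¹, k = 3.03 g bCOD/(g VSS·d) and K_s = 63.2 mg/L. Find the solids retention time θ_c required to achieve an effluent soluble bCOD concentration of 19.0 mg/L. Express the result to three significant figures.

θ_c ≈ 5.20 d

At the target effluent, Y k S/(K_s+S) = 0.411×3.03×19.0/82.20 = 0.2878 d⁻¹.
θ_c = 1/(μ − k_d) = 1/(0.2878 − 0.0954) = 1/0.1925 = 5.196 d.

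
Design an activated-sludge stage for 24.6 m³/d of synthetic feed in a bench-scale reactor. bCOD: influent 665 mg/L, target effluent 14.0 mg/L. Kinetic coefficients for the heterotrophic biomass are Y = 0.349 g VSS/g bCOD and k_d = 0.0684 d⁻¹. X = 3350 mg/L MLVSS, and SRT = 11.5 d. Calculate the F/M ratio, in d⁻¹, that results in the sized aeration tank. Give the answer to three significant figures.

F/M ≈ 0.455 d⁻¹

Rearranging the biomass balance for a CMAS with decay, V = Y·Q·ΔS·θ_c / [X·(1+k_d θ_c)] = 0.349 × 24.6 × (665 − 14.0) × 11.5 / [3350 × (1 + 0.0684 × 11.5)] = 6.43×10^4 / 5985 = 10.74 m³.
F/M = Q·S₀ / (V·X) = 24.6 × 665 / (10.74 × 3350) = 0.4547 g bCOD·(g VSS·d)⁻¹.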